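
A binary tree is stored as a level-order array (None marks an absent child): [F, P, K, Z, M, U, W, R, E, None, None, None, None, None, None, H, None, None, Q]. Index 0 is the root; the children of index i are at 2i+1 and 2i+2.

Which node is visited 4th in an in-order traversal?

In-order visits the left subtree, then the node, then the right subtree.
At F: go left to P.
  At P: go left to Z.
    At Z: go left to R.
      At R: go left to H.
        H is a leaf — visit H.
      Visit R.
      At R: no right child.
    Visit Z.
    At Z: go right to E.
      At E: no left child.
      Visit E.
      At E: go right to Q.
        Q is a leaf — visit Q.
  Visit P.
  At P: go right to M.
    M is a leaf — visit M.
Visit F.
At F: go right to K.
  At K: go left to U.
    U is a leaf — visit U.
  Visit K.
  At K: go right to W.
    W is a leaf — visit W.
Full in-order sequence: H, R, Z, E, Q, P, M, F, U, K, W.

E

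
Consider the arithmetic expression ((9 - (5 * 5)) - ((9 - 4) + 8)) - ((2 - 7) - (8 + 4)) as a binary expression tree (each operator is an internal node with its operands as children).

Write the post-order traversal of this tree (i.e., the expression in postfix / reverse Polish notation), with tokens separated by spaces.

9 5 5 * - 9 4 - 8 + - 2 7 - 8 4 + - -

Post-order on an expression tree gives postfix notation: for each operator, emit left operand, right operand, then the operator.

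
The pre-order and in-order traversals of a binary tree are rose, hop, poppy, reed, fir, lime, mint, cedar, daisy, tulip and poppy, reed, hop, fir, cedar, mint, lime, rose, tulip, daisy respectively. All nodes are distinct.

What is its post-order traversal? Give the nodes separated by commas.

The first element of pre-order is the root; it splits in-order into left and right subtrees.
Root rose: left subtree has 7 nodes {poppy, reed, hop, fir, cedar, mint, lime}, right has 2 {tulip, daisy}.
  Root hop: left subtree has 2 nodes {poppy, reed}, right has 4 {fir, cedar, mint, lime}.
    Root poppy: left subtree has 0 nodes { }, right has 1 {reed}.
    Root fir: left subtree has 0 nodes { }, right has 3 {cedar, mint, lime}.
      Root lime: left subtree has 2 nodes {cedar, mint}, right has 0 { }.
        Root mint: left subtree has 1 node {cedar}, right has 0 { }.
  Root daisy: left subtree has 1 node {tulip}, right has 0 { }.

reed, poppy, cedar, mint, lime, fir, hop, tulip, daisy, rose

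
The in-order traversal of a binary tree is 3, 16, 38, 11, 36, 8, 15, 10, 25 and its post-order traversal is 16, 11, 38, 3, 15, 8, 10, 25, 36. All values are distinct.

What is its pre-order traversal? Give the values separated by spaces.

The last element of post-order is the root; it splits in-order into left and right subtrees.
Root 36: left subtree has 4 nodes {3, 16, 38, 11}, right has 4 {8, 15, 10, 25}.
  Root 3: left subtree has 0 nodes { }, right has 3 {16, 38, 11}.
    Root 38: left subtree has 1 node {16}, right has 1 {11}.
  Root 25: left subtree has 3 nodes {8, 15, 10}, right has 0 { }.
    Root 10: left subtree has 2 nodes {8, 15}, right has 0 { }.
      Root 8: left subtree has 0 nodes { }, right has 1 {15}.

36 3 38 16 11 25 10 8 15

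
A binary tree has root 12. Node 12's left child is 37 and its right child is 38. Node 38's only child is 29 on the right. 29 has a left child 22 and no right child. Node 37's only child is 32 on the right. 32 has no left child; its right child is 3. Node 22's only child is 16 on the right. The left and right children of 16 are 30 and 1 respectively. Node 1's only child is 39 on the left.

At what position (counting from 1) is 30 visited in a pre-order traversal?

9

Pre-order visits the node, then its left subtree, then its right subtree.
Visit 12.
At 12: go left to 37.
  Visit 37.
  At 37: no left child.
  At 37: go right to 32.
    Visit 32.
    At 32: no left child.
    At 32: go right to 3.
      3 is a leaf — visit 3.
At 12: go right to 38.
  Visit 38.
  At 38: no left child.
  At 38: go right to 29.
    Visit 29.
    At 29: go left to 22.
      Visit 22.
      At 22: no left child.
      At 22: go right to 16.
        Visit 16.
        At 16: go left to 30.
          30 is a leaf — visit 30.
        At 16: go right to 1.
          Visit 1.
          At 1: go left to 39.
            39 is a leaf — visit 39.
          At 1: no right child.
    At 29: no right child.
Full pre-order sequence: 12, 37, 32, 3, 38, 29, 22, 16, 30, 1, 39.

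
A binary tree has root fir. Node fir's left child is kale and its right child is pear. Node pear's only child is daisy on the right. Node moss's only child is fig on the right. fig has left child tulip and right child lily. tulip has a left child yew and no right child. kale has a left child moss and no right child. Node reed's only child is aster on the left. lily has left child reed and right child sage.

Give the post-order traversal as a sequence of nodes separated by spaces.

Post-order visits the left subtree, then the right subtree, then the node.
At fir: go left to kale.
  At kale: go left to moss.
    At moss: no left child.
    At moss: go right to fig.
      At fig: go left to tulip.
        At tulip: go left to yew.
          yew is a leaf — visit yew.
        At tulip: no right child.
        Visit tulip.
      At fig: go right to lily.
        At lily: go left to reed.
          At reed: go left to aster.
            aster is a leaf — visit aster.
          At reed: no right child.
          Visit reed.
        At lily: go right to sage.
          sage is a leaf — visit sage.
        Visit lily.
      Visit fig.
    Visit moss.
  At kale: no right child.
  Visit kale.
At fir: go right to pear.
  At pear: no left child.
  At pear: go right to daisy.
    daisy is a leaf — visit daisy.
  Visit pear.
Visit fir.

yew tulip aster reed sage lily fig moss kale daisy pear fir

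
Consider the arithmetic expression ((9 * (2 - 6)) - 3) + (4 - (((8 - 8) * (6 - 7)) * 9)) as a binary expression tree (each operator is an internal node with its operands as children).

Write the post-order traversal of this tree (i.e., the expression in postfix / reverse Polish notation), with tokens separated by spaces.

Post-order on an expression tree gives postfix notation: for each operator, emit left operand, right operand, then the operator.

9 2 6 - * 3 - 4 8 8 - 6 7 - * 9 * - +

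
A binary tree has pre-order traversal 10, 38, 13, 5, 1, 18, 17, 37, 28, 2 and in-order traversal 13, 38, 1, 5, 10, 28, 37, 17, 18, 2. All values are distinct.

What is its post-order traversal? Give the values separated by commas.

The first element of pre-order is the root; it splits in-order into left and right subtrees.
Root 10: left subtree has 4 nodes {13, 38, 1, 5}, right has 5 {28, 37, 17, 18, 2}.
  Root 38: left subtree has 1 node {13}, right has 2 {1, 5}.
    Root 5: left subtree has 1 node {1}, right has 0 { }.
  Root 18: left subtree has 3 nodes {28, 37, 17}, right has 1 {2}.
    Root 17: left subtree has 2 nodes {28, 37}, right has 0 { }.
      Root 37: left subtree has 1 node {28}, right has 0 { }.

13, 1, 5, 38, 28, 37, 17, 2, 18, 10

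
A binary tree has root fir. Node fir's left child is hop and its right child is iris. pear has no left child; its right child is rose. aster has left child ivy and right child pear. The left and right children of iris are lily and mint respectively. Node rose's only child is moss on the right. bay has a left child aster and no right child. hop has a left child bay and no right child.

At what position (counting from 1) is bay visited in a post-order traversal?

6

Post-order visits the left subtree, then the right subtree, then the node.
At fir: go left to hop.
  At hop: go left to bay.
    At bay: go left to aster.
      At aster: go left to ivy.
        ivy is a leaf — visit ivy.
      At aster: go right to pear.
        At pear: no left child.
        At pear: go right to rose.
          At rose: no left child.
          At rose: go right to moss.
            moss is a leaf — visit moss.
          Visit rose.
        Visit pear.
      Visit aster.
    At bay: no right child.
    Visit bay.
  At hop: no right child.
  Visit hop.
At fir: go right to iris.
  At iris: go left to lily.
    lily is a leaf — visit lily.
  At iris: go right to mint.
    mint is a leaf — visit mint.
  Visit iris.
Visit fir.
Full post-order sequence: ivy, moss, rose, pear, aster, bay, hop, lily, mint, iris, fir.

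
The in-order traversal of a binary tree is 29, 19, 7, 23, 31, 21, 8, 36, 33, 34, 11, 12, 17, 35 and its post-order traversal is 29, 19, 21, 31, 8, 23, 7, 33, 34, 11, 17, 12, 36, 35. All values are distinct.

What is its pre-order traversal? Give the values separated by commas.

35, 36, 7, 19, 29, 23, 8, 31, 21, 12, 11, 34, 33, 17

The last element of post-order is the root; it splits in-order into left and right subtrees.
Root 35: left subtree has 13 nodes {29, 19, 7, 23, 31, 21, 8, 36, 33, 34, 11, 12, 17}, right has 0 { }.
  Root 36: left subtree has 7 nodes {29, 19, 7, 23, 31, 21, 8}, right has 5 {33, 34, 11, 12, 17}.
    Root 7: left subtree has 2 nodes {29, 19}, right has 4 {23, 31, 21, 8}.
      Root 19: left subtree has 1 node {29}, right has 0 { }.
      Root 23: left subtree has 0 nodes { }, right has 3 {31, 21, 8}.
        Root 8: left subtree has 2 nodes {31, 21}, right has 0 { }.
          Root 31: left subtree has 0 nodes { }, right has 1 {21}.
    Root 12: left subtree has 3 nodes {33, 34, 11}, right has 1 {17}.
      Root 11: left subtree has 2 nodes {33, 34}, right has 0 { }.
        Root 34: left subtree has 1 node {33}, right has 0 { }.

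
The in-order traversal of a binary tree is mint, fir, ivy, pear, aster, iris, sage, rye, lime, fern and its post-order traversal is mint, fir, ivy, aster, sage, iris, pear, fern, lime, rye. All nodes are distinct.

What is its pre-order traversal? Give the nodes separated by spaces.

The last element of post-order is the root; it splits in-order into left and right subtrees.
Root rye: left subtree has 7 nodes {mint, fir, ivy, pear, aster, iris, sage}, right has 2 {lime, fern}.
  Root pear: left subtree has 3 nodes {mint, fir, ivy}, right has 3 {aster, iris, sage}.
    Root ivy: left subtree has 2 nodes {mint, fir}, right has 0 { }.
      Root fir: left subtree has 1 node {mint}, right has 0 { }.
    Root iris: left subtree has 1 node {aster}, right has 1 {sage}.
  Root lime: left subtree has 0 nodes { }, right has 1 {fern}.

rye pear ivy fir mint iris aster sage lime fern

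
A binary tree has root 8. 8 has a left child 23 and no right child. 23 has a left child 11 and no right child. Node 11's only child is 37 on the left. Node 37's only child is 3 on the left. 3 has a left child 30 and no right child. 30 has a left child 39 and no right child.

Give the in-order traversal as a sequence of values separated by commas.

In-order visits the left subtree, then the node, then the right subtree.
At 8: go left to 23.
  At 23: go left to 11.
    At 11: go left to 37.
      At 37: go left to 3.
        At 3: go left to 30.
          At 30: go left to 39.
            39 is a leaf — visit 39.
          Visit 30.
          At 30: no right child.
        Visit 3.
        At 3: no right child.
      Visit 37.
      At 37: no right child.
    Visit 11.
    At 11: no right child.
  Visit 23.
  At 23: no right child.
Visit 8.
At 8: no right child.

39, 30, 3, 37, 11, 23, 8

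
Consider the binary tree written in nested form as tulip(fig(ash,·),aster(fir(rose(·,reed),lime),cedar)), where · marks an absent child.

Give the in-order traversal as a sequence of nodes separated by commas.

In-order visits the left subtree, then the node, then the right subtree.
At tulip: go left to fig.
  At fig: go left to ash.
    ash is a leaf — visit ash.
  Visit fig.
  At fig: no right child.
Visit tulip.
At tulip: go right to aster.
  At aster: go left to fir.
    At fir: go left to rose.
      At rose: no left child.
      Visit rose.
      At rose: go right to reed.
        reed is a leaf — visit reed.
    Visit fir.
    At fir: go right to lime.
      lime is a leaf — visit lime.
  Visit aster.
  At aster: go right to cedar.
    cedar is a leaf — visit cedar.

ash, fig, tulip, rose, reed, fir, lime, aster, cedar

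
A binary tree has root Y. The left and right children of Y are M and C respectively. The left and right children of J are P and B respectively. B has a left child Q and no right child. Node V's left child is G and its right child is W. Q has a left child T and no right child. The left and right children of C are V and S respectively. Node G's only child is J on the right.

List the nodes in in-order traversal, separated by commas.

In-order visits the left subtree, then the node, then the right subtree.
At Y: go left to M.
  M is a leaf — visit M.
Visit Y.
At Y: go right to C.
  At C: go left to V.
    At V: go left to G.
      At G: no left child.
      Visit G.
      At G: go right to J.
        At J: go left to P.
          P is a leaf — visit P.
        Visit J.
        At J: go right to B.
          At B: go left to Q.
            At Q: go left to T.
              T is a leaf — visit T.
            Visit Q.
            At Q: no right child.
          Visit B.
          At B: no right child.
    Visit V.
    At V: go right to W.
      W is a leaf — visit W.
  Visit C.
  At C: go right to S.
    S is a leaf — visit S.

M, Y, G, P, J, T, Q, B, V, W, C, S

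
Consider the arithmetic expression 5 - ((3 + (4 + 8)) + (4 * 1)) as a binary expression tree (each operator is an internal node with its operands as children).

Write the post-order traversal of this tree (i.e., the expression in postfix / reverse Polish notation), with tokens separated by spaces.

5 3 4 8 + + 4 1 * + -

Post-order on an expression tree gives postfix notation: for each operator, emit left operand, right operand, then the operator.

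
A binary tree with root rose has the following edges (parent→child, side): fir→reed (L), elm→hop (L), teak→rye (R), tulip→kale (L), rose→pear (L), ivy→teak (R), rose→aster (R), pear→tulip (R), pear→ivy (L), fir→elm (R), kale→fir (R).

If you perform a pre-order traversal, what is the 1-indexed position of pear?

2

Pre-order visits the node, then its left subtree, then its right subtree.
Visit rose.
At rose: go left to pear.
  Visit pear.
  At pear: go left to ivy.
    Visit ivy.
    At ivy: no left child.
    At ivy: go right to teak.
      Visit teak.
      At teak: no left child.
      At teak: go right to rye.
        rye is a leaf — visit rye.
  At pear: go right to tulip.
    Visit tulip.
    At tulip: go left to kale.
      Visit kale.
      At kale: no left child.
      At kale: go right to fir.
        Visit fir.
        At fir: go left to reed.
          reed is a leaf — visit reed.
        At fir: go right to elm.
          Visit elm.
          At elm: go left to hop.
            hop is a leaf — visit hop.
          At elm: no right child.
    At tulip: no right child.
At rose: go right to aster.
  aster is a leaf — visit aster.
Full pre-order sequence: rose, pear, ivy, teak, rye, tulip, kale, fir, reed, elm, hop, aster.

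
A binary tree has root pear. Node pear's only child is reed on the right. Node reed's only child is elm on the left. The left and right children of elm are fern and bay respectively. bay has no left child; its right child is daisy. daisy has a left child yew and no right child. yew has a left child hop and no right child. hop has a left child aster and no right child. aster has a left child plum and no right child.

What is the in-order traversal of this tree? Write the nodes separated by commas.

pear, fern, elm, bay, plum, aster, hop, yew, daisy, reed

In-order visits the left subtree, then the node, then the right subtree.
At pear: no left child.
Visit pear.
At pear: go right to reed.
  At reed: go left to elm.
    At elm: go left to fern.
      fern is a leaf — visit fern.
    Visit elm.
    At elm: go right to bay.
      At bay: no left child.
      Visit bay.
      At bay: go right to daisy.
        At daisy: go left to yew.
          At yew: go left to hop.
            At hop: go left to aster.
              At aster: go left to plum.
                plum is a leaf — visit plum.
              Visit aster.
              At aster: no right child.
            Visit hop.
            At hop: no right child.
          Visit yew.
          At yew: no right child.
        Visit daisy.
        At daisy: no right child.
  Visit reed.
  At reed: no right child.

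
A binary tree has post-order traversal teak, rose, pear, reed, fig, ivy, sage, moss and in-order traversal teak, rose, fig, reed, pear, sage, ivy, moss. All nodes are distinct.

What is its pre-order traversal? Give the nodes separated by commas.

moss, sage, fig, rose, teak, reed, pear, ivy

The last element of post-order is the root; it splits in-order into left and right subtrees.
Root moss: left subtree has 7 nodes {teak, rose, fig, reed, pear, sage, ivy}, right has 0 { }.
  Root sage: left subtree has 5 nodes {teak, rose, fig, reed, pear}, right has 1 {ivy}.
    Root fig: left subtree has 2 nodes {teak, rose}, right has 2 {reed, pear}.
      Root rose: left subtree has 1 node {teak}, right has 0 { }.
      Root reed: left subtree has 0 nodes { }, right has 1 {pear}.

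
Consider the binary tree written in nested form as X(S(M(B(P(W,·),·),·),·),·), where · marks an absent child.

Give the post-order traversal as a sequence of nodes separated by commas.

Post-order visits the left subtree, then the right subtree, then the node.
At X: go left to S.
  At S: go left to M.
    At M: go left to B.
      At B: go left to P.
        At P: go left to W.
          W is a leaf — visit W.
        At P: no right child.
        Visit P.
      At B: no right child.
      Visit B.
    At M: no right child.
    Visit M.
  At S: no right child.
  Visit S.
At X: no right child.
Visit X.

W, P, B, M, S, X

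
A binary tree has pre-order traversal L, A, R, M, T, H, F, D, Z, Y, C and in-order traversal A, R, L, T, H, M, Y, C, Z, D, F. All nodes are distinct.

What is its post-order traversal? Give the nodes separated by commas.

The first element of pre-order is the root; it splits in-order into left and right subtrees.
Root L: left subtree has 2 nodes {A, R}, right has 8 {T, H, M, Y, C, Z, D, F}.
  Root A: left subtree has 0 nodes { }, right has 1 {R}.
  Root M: left subtree has 2 nodes {T, H}, right has 5 {Y, C, Z, D, F}.
    Root T: left subtree has 0 nodes { }, right has 1 {H}.
    Root F: left subtree has 4 nodes {Y, C, Z, D}, right has 0 { }.
      Root D: left subtree has 3 nodes {Y, C, Z}, right has 0 { }.
        Root Z: left subtree has 2 nodes {Y, C}, right has 0 { }.
          Root Y: left subtree has 0 nodes { }, right has 1 {C}.

R, A, H, T, C, Y, Z, D, F, M, L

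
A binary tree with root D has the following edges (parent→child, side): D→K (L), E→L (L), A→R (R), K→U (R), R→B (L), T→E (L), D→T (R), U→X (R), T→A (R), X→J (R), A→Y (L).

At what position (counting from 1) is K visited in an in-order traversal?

1

In-order visits the left subtree, then the node, then the right subtree.
At D: go left to K.
  At K: no left child.
  Visit K.
  At K: go right to U.
    At U: no left child.
    Visit U.
    At U: go right to X.
      At X: no left child.
      Visit X.
      At X: go right to J.
        J is a leaf — visit J.
Visit D.
At D: go right to T.
  At T: go left to E.
    At E: go left to L.
      L is a leaf — visit L.
    Visit E.
    At E: no right child.
  Visit T.
  At T: go right to A.
    At A: go left to Y.
      Y is a leaf — visit Y.
    Visit A.
    At A: go right to R.
      At R: go left to B.
        B is a leaf — visit B.
      Visit R.
      At R: no right child.
Full in-order sequence: K, U, X, J, D, L, E, T, Y, A, B, R.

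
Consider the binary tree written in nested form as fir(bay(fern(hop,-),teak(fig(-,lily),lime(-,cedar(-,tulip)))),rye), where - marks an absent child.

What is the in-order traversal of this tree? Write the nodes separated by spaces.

In-order visits the left subtree, then the node, then the right subtree.
At fir: go left to bay.
  At bay: go left to fern.
    At fern: go left to hop.
      hop is a leaf — visit hop.
    Visit fern.
    At fern: no right child.
  Visit bay.
  At bay: go right to teak.
    At teak: go left to fig.
      At fig: no left child.
      Visit fig.
      At fig: go right to lily.
        lily is a leaf — visit lily.
    Visit teak.
    At teak: go right to lime.
      At lime: no left child.
      Visit lime.
      At lime: go right to cedar.
        At cedar: no left child.
        Visit cedar.
        At cedar: go right to tulip.
          tulip is a leaf — visit tulip.
Visit fir.
At fir: go right to rye.
  rye is a leaf — visit rye.

hop fern bay fig lily teak lime cedar tulip fir rye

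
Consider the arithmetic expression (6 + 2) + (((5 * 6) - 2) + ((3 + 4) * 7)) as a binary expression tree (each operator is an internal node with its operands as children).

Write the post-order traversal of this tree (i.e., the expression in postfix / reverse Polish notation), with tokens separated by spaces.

Post-order on an expression tree gives postfix notation: for each operator, emit left operand, right operand, then the operator.

6 2 + 5 6 * 2 - 3 4 + 7 * + +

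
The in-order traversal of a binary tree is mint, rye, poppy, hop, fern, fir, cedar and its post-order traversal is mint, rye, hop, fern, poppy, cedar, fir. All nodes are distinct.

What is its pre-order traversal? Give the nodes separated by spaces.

fir poppy rye mint fern hop cedar

The last element of post-order is the root; it splits in-order into left and right subtrees.
Root fir: left subtree has 5 nodes {mint, rye, poppy, hop, fern}, right has 1 {cedar}.
  Root poppy: left subtree has 2 nodes {mint, rye}, right has 2 {hop, fern}.
    Root rye: left subtree has 1 node {mint}, right has 0 { }.
    Root fern: left subtree has 1 node {hop}, right has 0 { }.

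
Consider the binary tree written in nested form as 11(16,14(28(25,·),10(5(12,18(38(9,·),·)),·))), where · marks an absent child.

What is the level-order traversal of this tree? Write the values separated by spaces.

Level-order visits nodes level by level from the root, left to right within each level.
Level 0: 11
Level 1: 16, 14
Level 2: 28, 10
Level 3: 25, 5
Level 4: 12, 18
Level 5: 38
Level 6: 9

11 16 14 28 10 25 5 12 18 38 9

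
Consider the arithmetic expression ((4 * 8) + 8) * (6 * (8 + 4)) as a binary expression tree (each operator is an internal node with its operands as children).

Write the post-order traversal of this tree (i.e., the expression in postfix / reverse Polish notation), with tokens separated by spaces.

Post-order on an expression tree gives postfix notation: for each operator, emit left operand, right operand, then the operator.

4 8 * 8 + 6 8 4 + * *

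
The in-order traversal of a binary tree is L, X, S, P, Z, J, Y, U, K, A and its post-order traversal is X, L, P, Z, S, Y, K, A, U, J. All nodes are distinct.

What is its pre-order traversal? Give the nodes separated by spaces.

J S L X Z P U Y A K

The last element of post-order is the root; it splits in-order into left and right subtrees.
Root J: left subtree has 5 nodes {L, X, S, P, Z}, right has 4 {Y, U, K, A}.
  Root S: left subtree has 2 nodes {L, X}, right has 2 {P, Z}.
    Root L: left subtree has 0 nodes { }, right has 1 {X}.
    Root Z: left subtree has 1 node {P}, right has 0 { }.
  Root U: left subtree has 1 node {Y}, right has 2 {K, A}.
    Root A: left subtree has 1 node {K}, right has 0 { }.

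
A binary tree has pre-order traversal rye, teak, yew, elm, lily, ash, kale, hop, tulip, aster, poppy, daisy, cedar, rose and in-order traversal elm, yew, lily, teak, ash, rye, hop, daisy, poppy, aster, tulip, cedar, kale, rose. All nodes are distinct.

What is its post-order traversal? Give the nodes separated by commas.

The first element of pre-order is the root; it splits in-order into left and right subtrees.
Root rye: left subtree has 5 nodes {elm, yew, lily, teak, ash}, right has 8 {hop, daisy, poppy, aster, tulip, cedar, kale, rose}.
  Root teak: left subtree has 3 nodes {elm, yew, lily}, right has 1 {ash}.
    Root yew: left subtree has 1 node {elm}, right has 1 {lily}.
  Root kale: left subtree has 6 nodes {hop, daisy, poppy, aster, tulip, cedar}, right has 1 {rose}.
    Root hop: left subtree has 0 nodes { }, right has 5 {daisy, poppy, aster, tulip, cedar}.
      Root tulip: left subtree has 3 nodes {daisy, poppy, aster}, right has 1 {cedar}.
        Root aster: left subtree has 2 nodes {daisy, poppy}, right has 0 { }.
          Root poppy: left subtree has 1 node {daisy}, right has 0 { }.

elm, lily, yew, ash, teak, daisy, poppy, aster, cedar, tulip, hop, rose, kale, rye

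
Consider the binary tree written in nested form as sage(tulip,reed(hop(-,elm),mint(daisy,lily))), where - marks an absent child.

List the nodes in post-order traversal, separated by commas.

tulip, elm, hop, daisy, lily, mint, reed, sage

Post-order visits the left subtree, then the right subtree, then the node.
At sage: go left to tulip.
  tulip is a leaf — visit tulip.
At sage: go right to reed.
  At reed: go left to hop.
    At hop: no left child.
    At hop: go right to elm.
      elm is a leaf — visit elm.
    Visit hop.
  At reed: go right to mint.
    At mint: go left to daisy.
      daisy is a leaf — visit daisy.
    At mint: go right to lily.
      lily is a leaf — visit lily.
    Visit mint.
  Visit reed.
Visit sage.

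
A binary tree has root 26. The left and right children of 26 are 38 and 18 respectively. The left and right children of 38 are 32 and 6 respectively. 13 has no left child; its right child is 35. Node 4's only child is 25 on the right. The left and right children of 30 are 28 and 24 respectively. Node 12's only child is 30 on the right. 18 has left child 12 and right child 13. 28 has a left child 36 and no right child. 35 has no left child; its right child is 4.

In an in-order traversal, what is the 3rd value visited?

6

In-order visits the left subtree, then the node, then the right subtree.
At 26: go left to 38.
  At 38: go left to 32.
    32 is a leaf — visit 32.
  Visit 38.
  At 38: go right to 6.
    6 is a leaf — visit 6.
Visit 26.
At 26: go right to 18.
  At 18: go left to 12.
    At 12: no left child.
    Visit 12.
    At 12: go right to 30.
      At 30: go left to 28.
        At 28: go left to 36.
          36 is a leaf — visit 36.
        Visit 28.
        At 28: no right child.
      Visit 30.
      At 30: go right to 24.
        24 is a leaf — visit 24.
  Visit 18.
  At 18: go right to 13.
    At 13: no left child.
    Visit 13.
    At 13: go right to 35.
      At 35: no left child.
      Visit 35.
      At 35: go right to 4.
        At 4: no left child.
        Visit 4.
        At 4: go right to 25.
          25 is a leaf — visit 25.
Full in-order sequence: 32, 38, 6, 26, 12, 36, 28, 30, 24, 18, 13, 35, 4, 25.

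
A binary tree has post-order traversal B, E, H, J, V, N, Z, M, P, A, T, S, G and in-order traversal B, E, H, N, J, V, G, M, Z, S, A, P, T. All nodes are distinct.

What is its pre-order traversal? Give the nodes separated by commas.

The last element of post-order is the root; it splits in-order into left and right subtrees.
Root G: left subtree has 6 nodes {B, E, H, N, J, V}, right has 6 {M, Z, S, A, P, T}.
  Root N: left subtree has 3 nodes {B, E, H}, right has 2 {J, V}.
    Root H: left subtree has 2 nodes {B, E}, right has 0 { }.
      Root E: left subtree has 1 node {B}, right has 0 { }.
    Root V: left subtree has 1 node {J}, right has 0 { }.
  Root S: left subtree has 2 nodes {M, Z}, right has 3 {A, P, T}.
    Root M: left subtree has 0 nodes { }, right has 1 {Z}.
    Root T: left subtree has 2 nodes {A, P}, right has 0 { }.
      Root A: left subtree has 0 nodes { }, right has 1 {P}.

G, N, H, E, B, V, J, S, M, Z, T, A, P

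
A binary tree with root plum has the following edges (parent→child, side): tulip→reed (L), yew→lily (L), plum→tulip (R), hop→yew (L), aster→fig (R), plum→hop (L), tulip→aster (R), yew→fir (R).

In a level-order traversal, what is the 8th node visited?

fir

Level-order visits nodes level by level from the root, left to right within each level.
Level 0: plum
Level 1: hop, tulip
Level 2: yew, reed, aster
Level 3: lily, fir, fig
Full level-order sequence: plum, hop, tulip, yew, reed, aster, lily, fir, fig.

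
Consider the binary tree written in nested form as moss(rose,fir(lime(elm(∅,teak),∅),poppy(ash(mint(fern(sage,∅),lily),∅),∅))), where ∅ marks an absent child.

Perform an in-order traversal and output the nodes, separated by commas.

In-order visits the left subtree, then the node, then the right subtree.
At moss: go left to rose.
  rose is a leaf — visit rose.
Visit moss.
At moss: go right to fir.
  At fir: go left to lime.
    At lime: go left to elm.
      At elm: no left child.
      Visit elm.
      At elm: go right to teak.
        teak is a leaf — visit teak.
    Visit lime.
    At lime: no right child.
  Visit fir.
  At fir: go right to poppy.
    At poppy: go left to ash.
      At ash: go left to mint.
        At mint: go left to fern.
          At fern: go left to sage.
            sage is a leaf — visit sage.
          Visit fern.
          At fern: no right child.
        Visit mint.
        At mint: go right to lily.
          lily is a leaf — visit lily.
      Visit ash.
      At ash: no right child.
    Visit poppy.
    At poppy: no right child.

rose, moss, elm, teak, lime, fir, sage, fern, mint, lily, ash, poppy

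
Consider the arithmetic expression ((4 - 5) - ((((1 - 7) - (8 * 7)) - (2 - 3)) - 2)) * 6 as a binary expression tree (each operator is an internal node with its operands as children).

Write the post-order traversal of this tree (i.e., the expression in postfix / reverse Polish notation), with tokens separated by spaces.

Post-order on an expression tree gives postfix notation: for each operator, emit left operand, right operand, then the operator.

4 5 - 1 7 - 8 7 * - 2 3 - - 2 - - 6 *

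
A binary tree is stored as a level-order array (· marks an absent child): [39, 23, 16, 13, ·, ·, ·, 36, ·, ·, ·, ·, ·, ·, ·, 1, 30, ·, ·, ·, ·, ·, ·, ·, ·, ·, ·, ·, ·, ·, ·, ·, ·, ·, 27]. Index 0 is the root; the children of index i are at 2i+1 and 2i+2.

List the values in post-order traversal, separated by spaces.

1 27 30 36 13 23 16 39

Post-order visits the left subtree, then the right subtree, then the node.
At 39: go left to 23.
  At 23: go left to 13.
    At 13: go left to 36.
      At 36: go left to 1.
        1 is a leaf — visit 1.
      At 36: go right to 30.
        At 30: no left child.
        At 30: go right to 27.
          27 is a leaf — visit 27.
        Visit 30.
      Visit 36.
    At 13: no right child.
    Visit 13.
  At 23: no right child.
  Visit 23.
At 39: go right to 16.
  16 is a leaf — visit 16.
Visit 39.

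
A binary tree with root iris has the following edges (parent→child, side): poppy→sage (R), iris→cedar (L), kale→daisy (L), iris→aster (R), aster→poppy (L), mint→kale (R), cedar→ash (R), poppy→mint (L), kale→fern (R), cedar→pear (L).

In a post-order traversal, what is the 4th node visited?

Post-order visits the left subtree, then the right subtree, then the node.
At iris: go left to cedar.
  At cedar: go left to pear.
    pear is a leaf — visit pear.
  At cedar: go right to ash.
    ash is a leaf — visit ash.
  Visit cedar.
At iris: go right to aster.
  At aster: go left to poppy.
    At poppy: go left to mint.
      At mint: no left child.
      At mint: go right to kale.
        At kale: go left to daisy.
          daisy is a leaf — visit daisy.
        At kale: go right to fern.
          fern is a leaf — visit fern.
        Visit kale.
      Visit mint.
    At poppy: go right to sage.
      sage is a leaf — visit sage.
    Visit poppy.
  At aster: no right child.
  Visit aster.
Visit iris.
Full post-order sequence: pear, ash, cedar, daisy, fern, kale, mint, sage, poppy, aster, iris.

daisy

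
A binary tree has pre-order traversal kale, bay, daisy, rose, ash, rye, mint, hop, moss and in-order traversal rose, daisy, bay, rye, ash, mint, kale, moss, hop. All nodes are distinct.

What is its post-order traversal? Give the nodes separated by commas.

The first element of pre-order is the root; it splits in-order into left and right subtrees.
Root kale: left subtree has 6 nodes {rose, daisy, bay, rye, ash, mint}, right has 2 {moss, hop}.
  Root bay: left subtree has 2 nodes {rose, daisy}, right has 3 {rye, ash, mint}.
    Root daisy: left subtree has 1 node {rose}, right has 0 { }.
    Root ash: left subtree has 1 node {rye}, right has 1 {mint}.
  Root hop: left subtree has 1 node {moss}, right has 0 { }.

rose, daisy, rye, mint, ash, bay, moss, hop, kale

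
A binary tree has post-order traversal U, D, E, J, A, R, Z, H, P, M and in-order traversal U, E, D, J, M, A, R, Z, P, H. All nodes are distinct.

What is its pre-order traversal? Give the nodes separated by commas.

The last element of post-order is the root; it splits in-order into left and right subtrees.
Root M: left subtree has 4 nodes {U, E, D, J}, right has 5 {A, R, Z, P, H}.
  Root J: left subtree has 3 nodes {U, E, D}, right has 0 { }.
    Root E: left subtree has 1 node {U}, right has 1 {D}.
  Root P: left subtree has 3 nodes {A, R, Z}, right has 1 {H}.
    Root Z: left subtree has 2 nodes {A, R}, right has 0 { }.
      Root R: left subtree has 1 node {A}, right has 0 { }.

M, J, E, U, D, P, Z, R, A, H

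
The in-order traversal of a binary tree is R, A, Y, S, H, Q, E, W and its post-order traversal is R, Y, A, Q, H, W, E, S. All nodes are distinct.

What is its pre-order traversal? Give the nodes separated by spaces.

The last element of post-order is the root; it splits in-order into left and right subtrees.
Root S: left subtree has 3 nodes {R, A, Y}, right has 4 {H, Q, E, W}.
  Root A: left subtree has 1 node {R}, right has 1 {Y}.
  Root E: left subtree has 2 nodes {H, Q}, right has 1 {W}.
    Root H: left subtree has 0 nodes { }, right has 1 {Q}.

S A R Y E H Q W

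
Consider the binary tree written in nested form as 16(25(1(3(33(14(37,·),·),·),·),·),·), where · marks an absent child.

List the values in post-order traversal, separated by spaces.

37 14 33 3 1 25 16

Post-order visits the left subtree, then the right subtree, then the node.
At 16: go left to 25.
  At 25: go left to 1.
    At 1: go left to 3.
      At 3: go left to 33.
        At 33: go left to 14.
          At 14: go left to 37.
            37 is a leaf — visit 37.
          At 14: no right child.
          Visit 14.
        At 33: no right child.
        Visit 33.
      At 3: no right child.
      Visit 3.
    At 1: no right child.
    Visit 1.
  At 25: no right child.
  Visit 25.
At 16: no right child.
Visit 16.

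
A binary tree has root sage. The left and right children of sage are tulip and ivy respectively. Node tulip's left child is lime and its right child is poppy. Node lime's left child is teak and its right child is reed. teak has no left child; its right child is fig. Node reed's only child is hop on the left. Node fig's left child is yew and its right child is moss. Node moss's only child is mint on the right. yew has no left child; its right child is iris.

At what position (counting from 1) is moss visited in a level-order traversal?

11

Level-order visits nodes level by level from the root, left to right within each level.
Level 0: sage
Level 1: tulip, ivy
Level 2: lime, poppy
Level 3: teak, reed
Level 4: fig, hop
Level 5: yew, moss
Level 6: iris, mint
Full level-order sequence: sage, tulip, ivy, lime, poppy, teak, reed, fig, hop, yew, moss, iris, mint.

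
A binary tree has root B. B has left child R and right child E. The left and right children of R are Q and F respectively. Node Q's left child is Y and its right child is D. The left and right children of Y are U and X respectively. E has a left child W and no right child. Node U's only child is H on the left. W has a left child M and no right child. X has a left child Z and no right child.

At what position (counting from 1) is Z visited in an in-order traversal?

4

In-order visits the left subtree, then the node, then the right subtree.
At B: go left to R.
  At R: go left to Q.
    At Q: go left to Y.
      At Y: go left to U.
        At U: go left to H.
          H is a leaf — visit H.
        Visit U.
        At U: no right child.
      Visit Y.
      At Y: go right to X.
        At X: go left to Z.
          Z is a leaf — visit Z.
        Visit X.
        At X: no right child.
    Visit Q.
    At Q: go right to D.
      D is a leaf — visit D.
  Visit R.
  At R: go right to F.
    F is a leaf — visit F.
Visit B.
At B: go right to E.
  At E: go left to W.
    At W: go left to M.
      M is a leaf — visit M.
    Visit W.
    At W: no right child.
  Visit E.
  At E: no right child.
Full in-order sequence: H, U, Y, Z, X, Q, D, R, F, B, M, W, E.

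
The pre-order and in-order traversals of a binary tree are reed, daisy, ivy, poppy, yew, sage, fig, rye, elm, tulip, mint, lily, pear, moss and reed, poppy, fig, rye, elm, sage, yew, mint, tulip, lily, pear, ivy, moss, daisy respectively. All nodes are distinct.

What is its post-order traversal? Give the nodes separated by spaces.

The first element of pre-order is the root; it splits in-order into left and right subtrees.
Root reed: left subtree has 0 nodes { }, right has 13 {poppy, fig, rye, elm, sage, yew, mint, tulip, lily, pear, ivy, moss, daisy}.
  Root daisy: left subtree has 12 nodes {poppy, fig, rye, elm, sage, yew, mint, tulip, lily, pear, ivy, moss}, right has 0 { }.
    Root ivy: left subtree has 10 nodes {poppy, fig, rye, elm, sage, yew, mint, tulip, lily, pear}, right has 1 {moss}.
      Root poppy: left subtree has 0 nodes { }, right has 9 {fig, rye, elm, sage, yew, mint, tulip, lily, pear}.
        Root yew: left subtree has 4 nodes {fig, rye, elm, sage}, right has 4 {mint, tulip, lily, pear}.
          Root sage: left subtree has 3 nodes {fig, rye, elm}, right has 0 { }.
            Root fig: left subtree has 0 nodes { }, right has 2 {rye, elm}.
              Root rye: left subtree has 0 nodes { }, right has 1 {elm}.
          Root tulip: left subtree has 1 node {mint}, right has 2 {lily, pear}.
            Root lily: left subtree has 0 nodes { }, right has 1 {pear}.

elm rye fig sage mint pear lily tulip yew poppy moss ivy daisy reed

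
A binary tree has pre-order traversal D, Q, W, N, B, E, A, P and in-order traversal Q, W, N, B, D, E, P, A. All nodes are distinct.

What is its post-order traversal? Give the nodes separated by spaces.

B N W Q P A E D

The first element of pre-order is the root; it splits in-order into left and right subtrees.
Root D: left subtree has 4 nodes {Q, W, N, B}, right has 3 {E, P, A}.
  Root Q: left subtree has 0 nodes { }, right has 3 {W, N, B}.
    Root W: left subtree has 0 nodes { }, right has 2 {N, B}.
      Root N: left subtree has 0 nodes { }, right has 1 {B}.
  Root E: left subtree has 0 nodes { }, right has 2 {P, A}.
    Root A: left subtree has 1 node {P}, right has 0 { }.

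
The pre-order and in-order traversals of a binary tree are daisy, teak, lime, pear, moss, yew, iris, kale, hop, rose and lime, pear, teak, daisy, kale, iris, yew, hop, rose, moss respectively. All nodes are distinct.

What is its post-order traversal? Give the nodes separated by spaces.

The first element of pre-order is the root; it splits in-order into left and right subtrees.
Root daisy: left subtree has 3 nodes {lime, pear, teak}, right has 6 {kale, iris, yew, hop, rose, moss}.
  Root teak: left subtree has 2 nodes {lime, pear}, right has 0 { }.
    Root lime: left subtree has 0 nodes { }, right has 1 {pear}.
  Root moss: left subtree has 5 nodes {kale, iris, yew, hop, rose}, right has 0 { }.
    Root yew: left subtree has 2 nodes {kale, iris}, right has 2 {hop, rose}.
      Root iris: left subtree has 1 node {kale}, right has 0 { }.
      Root hop: left subtree has 0 nodes { }, right has 1 {rose}.

pear lime teak kale iris rose hop yew moss daisy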